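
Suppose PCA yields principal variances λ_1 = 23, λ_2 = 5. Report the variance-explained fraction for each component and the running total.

Step 1 — total variance = trace(Sigma) = Σ λ_i = 23 + 5 = 28.

Step 2 — fraction explained by component i = λ_i / Σ λ:
  PC1: 23/28 = 0.8214
  PC2: 5/28 = 0.1786

Step 3 — cumulative fraction after k components = (λ_1 + ... + λ_k) / Σ λ:
  k = 1: 23/28 = 0.8214
  k = 2: (23 + 5)/28 = 28/28 = 1

Summary (fraction, with percent):

explained: PC1 0.8214 (82.14%), PC2 0.1786 (17.86%);  cumulative: 0.8214, 1


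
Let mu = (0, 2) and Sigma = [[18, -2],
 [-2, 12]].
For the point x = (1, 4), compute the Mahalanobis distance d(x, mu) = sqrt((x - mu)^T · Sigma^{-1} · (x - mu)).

Step 1 — centre the observation: (x - mu) = (1, 2).

Step 2 — invert Sigma. det(Sigma) = 18·12 - (-2)² = 212.
  Sigma^{-1} = (1/det) · [[d, -b], [-b, a]] = [[0.0566, 0.0094],
 [0.0094, 0.0849]].

Step 3 — form the quadratic (x - mu)^T · Sigma^{-1} · (x - mu):
  Sigma^{-1} · (x - mu) = (0.0755, 0.1792).
  (x - mu)^T · [Sigma^{-1} · (x - mu)] = (1)·(0.0755) + (2)·(0.1792) = 0.434.

Step 4 — take square root: d = √(0.434) ≈ 0.6588.

d(x, mu) = √(0.434) ≈ 0.6588


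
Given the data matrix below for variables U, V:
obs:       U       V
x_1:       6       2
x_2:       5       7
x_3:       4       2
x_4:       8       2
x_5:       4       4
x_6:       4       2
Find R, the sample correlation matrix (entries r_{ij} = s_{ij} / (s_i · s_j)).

Step 1 — column means:
  mean(U) = (6 + 5 + 4 + 8 + 4 + 4) / 6 = 31/6 = 5.1667
  mean(V) = (2 + 7 + 2 + 2 + 4 + 2) / 6 = 19/6 = 3.1667

Step 2 — sample variances and covariances s[i,j] = (1/(n-1)) · Σ_k (x_{k,i} - mean_i) · (x_{k,j} - mean_j), with n-1 = 5:
  s[U,U] = ((0.8333)·(0.8333) + (-0.1667)·(-0.1667) + (-1.1667)·(-1.1667) + (2.8333)·(2.8333) + (-1.1667)·(-1.1667) + (-1.1667)·(-1.1667)) / 5 = 12.8333/5 = 2.5667
  s[U,V] = ((0.8333)·(-1.1667) + (-0.1667)·(3.8333) + (-1.1667)·(-1.1667) + (2.8333)·(-1.1667) + (-1.1667)·(0.8333) + (-1.1667)·(-1.1667)) / 5 = -3.1667/5 = -0.6333
  s[V,V] = ((-1.1667)·(-1.1667) + (3.8333)·(3.8333) + (-1.1667)·(-1.1667) + (-1.1667)·(-1.1667) + (0.8333)·(0.8333) + (-1.1667)·(-1.1667)) / 5 = 20.8333/5 = 4.1667
  Sample standard deviations s_i = √(s[i,i]):
  s(U) = √(2.5667) = 1.6021
  s(V) = √(4.1667) = 2.0412

Step 3 — r_{ij} = s_{ij} / (s_i · s_j):
  r[U,U] = 1 (diagonal).
  r[U,V] = -0.6333 / (1.6021 · 2.0412) = -0.6333 / 3.2702 = -0.1937
  r[V,V] = 1 (diagonal).

R is symmetric with unit diagonal. Assembling:

R = [[1, -0.1937],
 [-0.1937, 1]]


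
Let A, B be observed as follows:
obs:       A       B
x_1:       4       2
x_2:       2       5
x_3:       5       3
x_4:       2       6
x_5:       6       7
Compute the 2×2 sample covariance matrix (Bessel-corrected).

Step 1 — column means:
  mean(A) = (4 + 2 + 5 + 2 + 6) / 5 = 19/5 = 3.8
  mean(B) = (2 + 5 + 3 + 6 + 7) / 5 = 23/5 = 4.6

Step 2 — sample covariance S[i,j] = (1/(n-1)) · Σ_k (x_{k,i} - mean_i) · (x_{k,j} - mean_j), with n-1 = 4.
  S[A,A] = ((0.2)·(0.2) + (-1.8)·(-1.8) + (1.2)·(1.2) + (-1.8)·(-1.8) + (2.2)·(2.2)) / 4 = 12.8/4 = 3.2
  S[A,B] = ((0.2)·(-2.6) + (-1.8)·(0.4) + (1.2)·(-1.6) + (-1.8)·(1.4) + (2.2)·(2.4)) / 4 = -0.4/4 = -0.1
  S[B,B] = ((-2.6)·(-2.6) + (0.4)·(0.4) + (-1.6)·(-1.6) + (1.4)·(1.4) + (2.4)·(2.4)) / 4 = 17.2/4 = 4.3

S is symmetric (S[j,i] = S[i,j]). Assembling:

S = [[3.2, -0.1],
 [-0.1, 4.3]]


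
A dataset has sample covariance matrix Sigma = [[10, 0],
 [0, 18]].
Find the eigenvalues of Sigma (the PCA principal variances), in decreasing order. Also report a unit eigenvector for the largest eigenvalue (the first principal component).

Step 1 — characteristic polynomial of 2×2 Sigma:
  det(Sigma - λI) = λ² - trace · λ + det = 0.
  trace = 10 + 18 = 28, det = 10·18 - (0)² = 180.
Step 2 — discriminant:
  Δ = trace² - 4·det = 784 - 720 = 64.
Step 3 — eigenvalues:
  λ = (trace ± √Δ)/2 = (28 ± 8)/2,
  λ_1 = 18,  λ_2 = 10.

Step 4 — unit eigenvector for λ_1: Sigma is diagonal, so its eigenvectors are the coordinate axes. λ_1 = 18 is the diagonal entry on the second coordinate axis, hence
  v_1 = (0, 1) (||v_1|| = 1).

λ_1 = 18,  λ_2 = 10;  v_1 ≈ (0, 1)


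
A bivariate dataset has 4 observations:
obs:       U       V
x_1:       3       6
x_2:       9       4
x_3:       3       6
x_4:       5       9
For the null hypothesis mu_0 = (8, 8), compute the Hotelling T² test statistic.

Step 1 — sample mean vector:
  mean(U) = (3 + 9 + 3 + 5) / 4 = 20/4 = 5
  mean(V) = (6 + 4 + 6 + 9) / 4 = 25/4 = 6.25
  x̄ = (5, 6.25),  deviation x̄ - mu_0 = (5, 6.25) - (8, 8) = (-3, -1.75).

Step 2 — sample covariance matrix, S[i,j] = (1/(n-1)) · Σ_k (x_{k,i} - mean_i) · (x_{k,j} - mean_j), divisor n-1 = 3:
  S[U,U] = ((-2)·(-2) + (4)·(4) + (-2)·(-2) + (0)·(0)) / 3 = 24/3 = 8
  S[U,V] = ((-2)·(-0.25) + (4)·(-2.25) + (-2)·(-0.25) + (0)·(2.75)) / 3 = -8/3 = -2.6667
  S[V,V] = ((-0.25)·(-0.25) + (-2.25)·(-2.25) + (-0.25)·(-0.25) + (2.75)·(2.75)) / 3 = 12.75/3 = 4.25
  S = [[8, -2.6667],
 [-2.6667, 4.25]].

Step 3 — invert S. det(S) = 8·4.25 - (-2.6667)² = 26.8889.
  S^{-1} = (1/det) · [[d, -b], [-b, a]] = [[0.1581, 0.0992],
 [0.0992, 0.2975]].

Step 4 — quadratic form (x̄ - mu_0)^T · S^{-1} · (x̄ - mu_0):
  S^{-1} · (x̄ - mu_0) = (-0.6477, -0.8182),
  (x̄ - mu_0)^T · [...] = (-3)·(-0.6477) + (-1.75)·(-0.8182) = 3.375.

Step 5 — scale by n: T² = 4 · 3.375 = 13.5.

T² ≈ 13.5


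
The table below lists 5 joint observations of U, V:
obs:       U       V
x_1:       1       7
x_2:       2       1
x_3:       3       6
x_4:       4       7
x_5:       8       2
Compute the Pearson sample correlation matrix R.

Step 1 — column means:
  mean(U) = (1 + 2 + 3 + 4 + 8) / 5 = 18/5 = 3.6
  mean(V) = (7 + 1 + 6 + 7 + 2) / 5 = 23/5 = 4.6

Step 2 — sample variances and covariances s[i,j] = (1/(n-1)) · Σ_k (x_{k,i} - mean_i) · (x_{k,j} - mean_j), with n-1 = 4:
  s[U,U] = ((-2.6)·(-2.6) + (-1.6)·(-1.6) + (-0.6)·(-0.6) + (0.4)·(0.4) + (4.4)·(4.4)) / 4 = 29.2/4 = 7.3
  s[U,V] = ((-2.6)·(2.4) + (-1.6)·(-3.6) + (-0.6)·(1.4) + (0.4)·(2.4) + (4.4)·(-2.6)) / 4 = -11.8/4 = -2.95
  s[V,V] = ((2.4)·(2.4) + (-3.6)·(-3.6) + (1.4)·(1.4) + (2.4)·(2.4) + (-2.6)·(-2.6)) / 4 = 33.2/4 = 8.3
  Sample standard deviations s_i = √(s[i,i]):
  s(U) = √(7.3) = 2.7019
  s(V) = √(8.3) = 2.881

Step 3 — r_{ij} = s_{ij} / (s_i · s_j):
  r[U,U] = 1 (diagonal).
  r[U,V] = -2.95 / (2.7019 · 2.881) = -2.95 / 7.784 = -0.379
  r[V,V] = 1 (diagonal).

R is symmetric with unit diagonal. Assembling:

R = [[1, -0.379],
 [-0.379, 1]]


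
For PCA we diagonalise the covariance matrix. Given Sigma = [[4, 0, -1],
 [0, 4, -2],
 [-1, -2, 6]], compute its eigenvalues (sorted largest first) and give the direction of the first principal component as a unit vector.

Step 1 — characteristic polynomial p(λ) = det(λI - Sigma) = λ³ - tr·λ² + c_1·λ - det, where tr = trace, c_1 = sum of the principal 2×2 minors, det = det(Sigma):
  tr = 4 + 4 + 6 = 14,
  c_1 = (4·4 - (0)²) + (4·6 - (-1)²) + (4·6 - (-2)²) = 16 + 23 + 20 = 59,
  det = 4·(4·6 - (-2)²) - (0)·((0)·6 - (-2)·(-1)) + (-1)·((0)·(-2) - 4·(-1)) = 4·(20) - (0)·(-2) + (-1)·(4) = 76.
  So p(λ) = λ³ - 14λ² + 59λ - 76.
Step 2 — look for an integer root (rational root theorem: any rational root is an integer divisor of 76). Testing λ = 4:
  p(4) = 64 - 224 + 236 - 76 = 0  ✓
  Dividing out (λ - 4): p(λ) = (λ - 4)(λ² - 10λ + 19).
Step 3 — remaining eigenvalues from the quadratic λ² - 10λ + 19 = 0:
  Δ = 10² - 4·19 = 100 - 76 = 24,  λ = (10 ± √24)/2 = (10 ± 4.899)/2 ≈ 7.4495 or 2.5505.
  Sorted: λ_1 = 7.4495,  λ_2 = 4,  λ_3 = 2.5505  (check: sum = 14 = tr ✓).

Step 4 — unit eigenvector for λ_1 ≈ 7.4495: v spans the null space of (Sigma - λ_1 I), whose rows are
  r_1 = (-3.4495, 0, -1),  r_2 = (0, -3.4495, -2),  r_3 = (-1, -2, -1.4495).
  v is orthogonal to every row, so take v ∝ r_1 × r_2 = ((0)·(-2) - (-1)·(-3.4495), (-1)·(0) - (-3.4495)·(-2), (-3.4495)·(-3.4495) - (0)·(0)) ≈ (-3.4495, -6.899, 11.899).
  Rescale (multiply by -1 so the first nonzero entry is positive): u = (3.4495, 6.899, -11.899).
  ||u|| = √((3.4495)² + (6.899)² + (-11.899)²) = √(201.0806) ≈ 14.1803,  v_1 = u/||u|| ≈ (0.2433, 0.4865, -0.8391) (||v_1|| = 1).

λ_1 = 7.4495,  λ_2 = 4,  λ_3 = 2.5505;  v_1 ≈ (0.2433, 0.4865, -0.8391)


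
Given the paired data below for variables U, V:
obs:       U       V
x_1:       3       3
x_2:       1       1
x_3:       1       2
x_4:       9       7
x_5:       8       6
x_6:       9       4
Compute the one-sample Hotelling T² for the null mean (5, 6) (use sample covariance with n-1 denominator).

Step 1 — sample mean vector:
  mean(U) = (3 + 1 + 1 + 9 + 8 + 9) / 6 = 31/6 = 5.1667
  mean(V) = (3 + 1 + 2 + 7 + 6 + 4) / 6 = 23/6 = 3.8333
  x̄ = (5.1667, 3.8333),  deviation x̄ - mu_0 = (5.1667, 3.8333) - (5, 6) = (0.1667, -2.1667).

Step 2 — sample covariance matrix, S[i,j] = (1/(n-1)) · Σ_k (x_{k,i} - mean_i) · (x_{k,j} - mean_j), divisor n-1 = 5:
  S[U,U] = ((-2.1667)·(-2.1667) + (-4.1667)·(-4.1667) + (-4.1667)·(-4.1667) + (3.8333)·(3.8333) + (2.8333)·(2.8333) + (3.8333)·(3.8333)) / 5 = 76.8333/5 = 15.3667
  S[U,V] = ((-2.1667)·(-0.8333) + (-4.1667)·(-2.8333) + (-4.1667)·(-1.8333) + (3.8333)·(3.1667) + (2.8333)·(2.1667) + (3.8333)·(0.1667)) / 5 = 40.1667/5 = 8.0333
  S[V,V] = ((-0.8333)·(-0.8333) + (-2.8333)·(-2.8333) + (-1.8333)·(-1.8333) + (3.1667)·(3.1667) + (2.1667)·(2.1667) + (0.1667)·(0.1667)) / 5 = 26.8333/5 = 5.3667
  S = [[15.3667, 8.0333],
 [8.0333, 5.3667]].

Step 3 — invert S. det(S) = 15.3667·5.3667 - (8.0333)² = 17.9333.
  S^{-1} = (1/det) · [[d, -b], [-b, a]] = [[0.2993, -0.448],
 [-0.448, 0.8569]].

Step 4 — quadratic form (x̄ - mu_0)^T · S^{-1} · (x̄ - mu_0):
  S^{-1} · (x̄ - mu_0) = (1.0204, -1.9312),
  (x̄ - mu_0)^T · [...] = (0.1667)·(1.0204) + (-2.1667)·(-1.9312) = 4.3544.

Step 5 — scale by n: T² = 6 · 4.3544 = 26.1264.

T² ≈ 26.1264


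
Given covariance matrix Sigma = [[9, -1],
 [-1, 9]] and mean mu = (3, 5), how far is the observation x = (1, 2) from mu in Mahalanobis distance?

Step 1 — centre the observation: (x - mu) = (-2, -3).

Step 2 — invert Sigma. det(Sigma) = 9·9 - (-1)² = 80.
  Sigma^{-1} = (1/det) · [[d, -b], [-b, a]] = [[0.1125, 0.0125],
 [0.0125, 0.1125]].

Step 3 — form the quadratic (x - mu)^T · Sigma^{-1} · (x - mu):
  Sigma^{-1} · (x - mu) = (-0.2625, -0.3625).
  (x - mu)^T · [Sigma^{-1} · (x - mu)] = (-2)·(-0.2625) + (-3)·(-0.3625) = 1.6125.

Step 4 — take square root: d = √(1.6125) ≈ 1.2698.

d(x, mu) = √(1.6125) ≈ 1.2698


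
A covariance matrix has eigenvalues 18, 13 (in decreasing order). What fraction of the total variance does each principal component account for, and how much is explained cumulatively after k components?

Step 1 — total variance = trace(Sigma) = Σ λ_i = 18 + 13 = 31.

Step 2 — fraction explained by component i = λ_i / Σ λ:
  PC1: 18/31 = 0.5806
  PC2: 13/31 = 0.4194

Step 3 — cumulative fraction after k components = (λ_1 + ... + λ_k) / Σ λ:
  k = 1: 18/31 = 0.5806
  k = 2: (18 + 13)/31 = 31/31 = 1

Summary (fraction, with percent):

explained: PC1 0.5806 (58.06%), PC2 0.4194 (41.94%);  cumulative: 0.5806, 1


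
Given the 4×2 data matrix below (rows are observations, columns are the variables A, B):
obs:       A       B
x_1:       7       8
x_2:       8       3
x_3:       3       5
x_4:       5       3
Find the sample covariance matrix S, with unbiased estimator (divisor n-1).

Step 1 — column means:
  mean(A) = (7 + 8 + 3 + 5) / 4 = 23/4 = 5.75
  mean(B) = (8 + 3 + 5 + 3) / 4 = 19/4 = 4.75

Step 2 — sample covariance S[i,j] = (1/(n-1)) · Σ_k (x_{k,i} - mean_i) · (x_{k,j} - mean_j), with n-1 = 3.
  S[A,A] = ((1.25)·(1.25) + (2.25)·(2.25) + (-2.75)·(-2.75) + (-0.75)·(-0.75)) / 3 = 14.75/3 = 4.9167
  S[A,B] = ((1.25)·(3.25) + (2.25)·(-1.75) + (-2.75)·(0.25) + (-0.75)·(-1.75)) / 3 = 0.75/3 = 0.25
  S[B,B] = ((3.25)·(3.25) + (-1.75)·(-1.75) + (0.25)·(0.25) + (-1.75)·(-1.75)) / 3 = 16.75/3 = 5.5833

S is symmetric (S[j,i] = S[i,j]). Assembling:

S = [[4.9167, 0.25],
 [0.25, 5.5833]]


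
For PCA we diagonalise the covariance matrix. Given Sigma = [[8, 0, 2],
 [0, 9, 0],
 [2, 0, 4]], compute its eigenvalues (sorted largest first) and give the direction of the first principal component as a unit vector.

Step 1 — characteristic polynomial p(λ) = det(λI - Sigma) = λ³ - tr·λ² + c_1·λ - det, where tr = trace, c_1 = sum of the principal 2×2 minors, det = det(Sigma):
  tr = 8 + 9 + 4 = 21,
  c_1 = (8·9 - (0)²) + (8·4 - (2)²) + (9·4 - (0)²) = 72 + 28 + 36 = 136,
  det = 8·(9·4 - (0)²) - (0)·((0)·4 - (0)·(2)) + (2)·((0)·(0) - 9·(2)) = 8·(36) - (0)·(0) + (2)·(-18) = 252.
  So p(λ) = λ³ - 21λ² + 136λ - 252.
Step 2 — look for an integer root (rational root theorem: any rational root is an integer divisor of 252). Testing λ = 9:
  p(9) = 729 - 1701 + 1224 - 252 = 0  ✓
  Dividing out (λ - 9): p(λ) = (λ - 9)(λ² - 12λ + 28).
Step 3 — remaining eigenvalues from the quadratic λ² - 12λ + 28 = 0:
  Δ = 12² - 4·28 = 144 - 112 = 32,  λ = (12 ± √32)/2 = (12 ± 5.6569)/2 ≈ 8.8284 or 3.1716.
  Sorted: λ_1 = 9,  λ_2 = 8.8284,  λ_3 = 3.1716  (check: sum = 21 = tr ✓).

Step 4 — unit eigenvector for λ_1 = 9: v spans the null space of (Sigma - λ_1 I), whose rows are
  r_1 = (-1, 0, 2),  r_2 = (0, 0, 0),  r_3 = (2, 0, -5).
  v is orthogonal to every row, so take v ∝ r_1 × r_3 = ((0)·(-5) - (2)·(0), (2)·(2) - (-1)·(-5), (-1)·(0) - (0)·(2)) = (0, -1, 0).
  Rescale (multiply by -1 so the first nonzero entry is positive): u = (0, 1, 0).
  ||u|| = √((0)² + (1)² + (0)²) = √(1) = 1,  v_1 = u/||u|| ≈ (0, 1, 0) (||v_1|| = 1).

λ_1 = 9,  λ_2 = 8.8284,  λ_3 = 3.1716;  v_1 ≈ (0, 1, 0)


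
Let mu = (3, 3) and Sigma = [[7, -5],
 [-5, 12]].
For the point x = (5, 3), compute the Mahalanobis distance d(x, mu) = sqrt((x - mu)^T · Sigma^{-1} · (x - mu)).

Step 1 — centre the observation: (x - mu) = (2, 0).

Step 2 — invert Sigma. det(Sigma) = 7·12 - (-5)² = 59.
  Sigma^{-1} = (1/det) · [[d, -b], [-b, a]] = [[0.2034, 0.0847],
 [0.0847, 0.1186]].

Step 3 — form the quadratic (x - mu)^T · Sigma^{-1} · (x - mu):
  Sigma^{-1} · (x - mu) = (0.4068, 0.1695).
  (x - mu)^T · [Sigma^{-1} · (x - mu)] = (2)·(0.4068) + (0)·(0.1695) = 0.8136.

Step 4 — take square root: d = √(0.8136) ≈ 0.902.

d(x, mu) = √(0.8136) ≈ 0.902


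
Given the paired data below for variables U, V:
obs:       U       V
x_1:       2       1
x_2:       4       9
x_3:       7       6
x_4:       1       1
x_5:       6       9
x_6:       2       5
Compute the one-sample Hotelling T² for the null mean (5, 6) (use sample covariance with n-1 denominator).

Step 1 — sample mean vector:
  mean(U) = (2 + 4 + 7 + 1 + 6 + 2) / 6 = 22/6 = 3.6667
  mean(V) = (1 + 9 + 6 + 1 + 9 + 5) / 6 = 31/6 = 5.1667
  x̄ = (3.6667, 5.1667),  deviation x̄ - mu_0 = (3.6667, 5.1667) - (5, 6) = (-1.3333, -0.8333).

Step 2 — sample covariance matrix, S[i,j] = (1/(n-1)) · Σ_k (x_{k,i} - mean_i) · (x_{k,j} - mean_j), divisor n-1 = 5:
  S[U,U] = ((-1.6667)·(-1.6667) + (0.3333)·(0.3333) + (3.3333)·(3.3333) + (-2.6667)·(-2.6667) + (2.3333)·(2.3333) + (-1.6667)·(-1.6667)) / 5 = 29.3333/5 = 5.8667
  S[U,V] = ((-1.6667)·(-4.1667) + (0.3333)·(3.8333) + (3.3333)·(0.8333) + (-2.6667)·(-4.1667) + (2.3333)·(3.8333) + (-1.6667)·(-0.1667)) / 5 = 31.3333/5 = 6.2667
  S[V,V] = ((-4.1667)·(-4.1667) + (3.8333)·(3.8333) + (0.8333)·(0.8333) + (-4.1667)·(-4.1667) + (3.8333)·(3.8333) + (-0.1667)·(-0.1667)) / 5 = 64.8333/5 = 12.9667
  S = [[5.8667, 6.2667],
 [6.2667, 12.9667]].

Step 3 — invert S. det(S) = 5.8667·12.9667 - (6.2667)² = 36.8.
  S^{-1} = (1/det) · [[d, -b], [-b, a]] = [[0.3524, -0.1703],
 [-0.1703, 0.1594]].

Step 4 — quadratic form (x̄ - mu_0)^T · S^{-1} · (x̄ - mu_0):
  S^{-1} · (x̄ - mu_0) = (-0.3279, 0.0942),
  (x̄ - mu_0)^T · [...] = (-1.3333)·(-0.3279) + (-0.8333)·(0.0942) = 0.3587.

Step 5 — scale by n: T² = 6 · 0.3587 = 2.1522.

T² ≈ 2.1522


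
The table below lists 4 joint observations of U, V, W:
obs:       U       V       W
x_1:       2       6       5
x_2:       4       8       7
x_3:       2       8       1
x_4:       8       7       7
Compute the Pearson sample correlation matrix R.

Step 1 — column means:
  mean(U) = (2 + 4 + 2 + 8) / 4 = 16/4 = 4
  mean(V) = (6 + 8 + 8 + 7) / 4 = 29/4 = 7.25
  mean(W) = (5 + 7 + 1 + 7) / 4 = 20/4 = 5

Step 2 — sample variances and covariances s[i,j] = (1/(n-1)) · Σ_k (x_{k,i} - mean_i) · (x_{k,j} - mean_j), with n-1 = 3:
  s[U,U] = ((-2)·(-2) + (0)·(0) + (-2)·(-2) + (4)·(4)) / 3 = 24/3 = 8
  s[U,V] = ((-2)·(-1.25) + (0)·(0.75) + (-2)·(0.75) + (4)·(-0.25)) / 3 = 0/3 = 0
  s[U,W] = ((-2)·(0) + (0)·(2) + (-2)·(-4) + (4)·(2)) / 3 = 16/3 = 5.3333
  s[V,V] = ((-1.25)·(-1.25) + (0.75)·(0.75) + (0.75)·(0.75) + (-0.25)·(-0.25)) / 3 = 2.75/3 = 0.9167
  s[V,W] = ((-1.25)·(0) + (0.75)·(2) + (0.75)·(-4) + (-0.25)·(2)) / 3 = -2/3 = -0.6667
  s[W,W] = ((0)·(0) + (2)·(2) + (-4)·(-4) + (2)·(2)) / 3 = 24/3 = 8
  Sample standard deviations s_i = √(s[i,i]):
  s(U) = √(8) = 2.8284
  s(V) = √(0.9167) = 0.9574
  s(W) = √(8) = 2.8284

Step 3 — r_{ij} = s_{ij} / (s_i · s_j):
  r[U,U] = 1 (diagonal).
  r[U,V] = 0 / (2.8284 · 0.9574) = 0 / 2.708 = 0
  r[U,W] = 5.3333 / (2.8284 · 2.8284) = 5.3333 / 8 = 0.6667
  r[V,V] = 1 (diagonal).
  r[V,W] = -0.6667 / (0.9574 · 2.8284) = -0.6667 / 2.708 = -0.2462
  r[W,W] = 1 (diagonal).

R is symmetric with unit diagonal. Assembling:

R = [[1, 0, 0.6667],
 [0, 1, -0.2462],
 [0.6667, -0.2462, 1]]


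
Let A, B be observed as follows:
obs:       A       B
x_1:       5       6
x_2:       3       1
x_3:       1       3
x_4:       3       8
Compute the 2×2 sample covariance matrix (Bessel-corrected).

Step 1 — column means:
  mean(A) = (5 + 3 + 1 + 3) / 4 = 12/4 = 3
  mean(B) = (6 + 1 + 3 + 8) / 4 = 18/4 = 4.5

Step 2 — sample covariance S[i,j] = (1/(n-1)) · Σ_k (x_{k,i} - mean_i) · (x_{k,j} - mean_j), with n-1 = 3.
  S[A,A] = ((2)·(2) + (0)·(0) + (-2)·(-2) + (0)·(0)) / 3 = 8/3 = 2.6667
  S[A,B] = ((2)·(1.5) + (0)·(-3.5) + (-2)·(-1.5) + (0)·(3.5)) / 3 = 6/3 = 2
  S[B,B] = ((1.5)·(1.5) + (-3.5)·(-3.5) + (-1.5)·(-1.5) + (3.5)·(3.5)) / 3 = 29/3 = 9.6667

S is symmetric (S[j,i] = S[i,j]). Assembling:

S = [[2.6667, 2],
 [2, 9.6667]]


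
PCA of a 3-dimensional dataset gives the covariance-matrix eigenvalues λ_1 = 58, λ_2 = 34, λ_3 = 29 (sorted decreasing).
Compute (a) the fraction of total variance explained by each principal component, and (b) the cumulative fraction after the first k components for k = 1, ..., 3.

Step 1 — total variance = trace(Sigma) = Σ λ_i = 58 + 34 + 29 = 121.

Step 2 — fraction explained by component i = λ_i / Σ λ:
  PC1: 58/121 = 0.4793
  PC2: 34/121 = 0.281
  PC3: 29/121 = 0.2397

Step 3 — cumulative fraction after k components = (λ_1 + ... + λ_k) / Σ λ:
  k = 1: 58/121 = 0.4793
  k = 2: (58 + 34)/121 = 92/121 = 0.7603
  k = 3: (58 + 34 + 29)/121 = 121/121 = 1

Summary (fraction, with percent):

explained: PC1 0.4793 (47.93%), PC2 0.281 (28.1%), PC3 0.2397 (23.97%);  cumulative: 0.4793, 0.7603, 1


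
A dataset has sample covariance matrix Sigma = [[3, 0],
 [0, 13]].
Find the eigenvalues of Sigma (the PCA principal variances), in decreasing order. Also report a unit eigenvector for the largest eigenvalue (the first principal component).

Step 1 — characteristic polynomial of 2×2 Sigma:
  det(Sigma - λI) = λ² - trace · λ + det = 0.
  trace = 3 + 13 = 16, det = 3·13 - (0)² = 39.
Step 2 — discriminant:
  Δ = trace² - 4·det = 256 - 156 = 100.
Step 3 — eigenvalues:
  λ = (trace ± √Δ)/2 = (16 ± 10)/2,
  λ_1 = 13,  λ_2 = 3.

Step 4 — unit eigenvector for λ_1: Sigma is diagonal, so its eigenvectors are the coordinate axes. λ_1 = 13 is the diagonal entry on the second coordinate axis, hence
  v_1 = (0, 1) (||v_1|| = 1).

λ_1 = 13,  λ_2 = 3;  v_1 ≈ (0, 1)


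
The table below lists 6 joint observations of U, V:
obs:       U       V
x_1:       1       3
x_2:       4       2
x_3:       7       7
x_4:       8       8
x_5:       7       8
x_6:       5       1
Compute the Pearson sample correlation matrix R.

Step 1 — column means:
  mean(U) = (1 + 4 + 7 + 8 + 7 + 5) / 6 = 32/6 = 5.3333
  mean(V) = (3 + 2 + 7 + 8 + 8 + 1) / 6 = 29/6 = 4.8333

Step 2 — sample variances and covariances s[i,j] = (1/(n-1)) · Σ_k (x_{k,i} - mean_i) · (x_{k,j} - mean_j), with n-1 = 5:
  s[U,U] = ((-4.3333)·(-4.3333) + (-1.3333)·(-1.3333) + (1.6667)·(1.6667) + (2.6667)·(2.6667) + (1.6667)·(1.6667) + (-0.3333)·(-0.3333)) / 5 = 33.3333/5 = 6.6667
  s[U,V] = ((-4.3333)·(-1.8333) + (-1.3333)·(-2.8333) + (1.6667)·(2.1667) + (2.6667)·(3.1667) + (1.6667)·(3.1667) + (-0.3333)·(-3.8333)) / 5 = 30.3333/5 = 6.0667
  s[V,V] = ((-1.8333)·(-1.8333) + (-2.8333)·(-2.8333) + (2.1667)·(2.1667) + (3.1667)·(3.1667) + (3.1667)·(3.1667) + (-3.8333)·(-3.8333)) / 5 = 50.8333/5 = 10.1667
  Sample standard deviations s_i = √(s[i,i]):
  s(U) = √(6.6667) = 2.582
  s(V) = √(10.1667) = 3.1885

Step 3 — r_{ij} = s_{ij} / (s_i · s_j):
  r[U,U] = 1 (diagonal).
  r[U,V] = 6.0667 / (2.582 · 3.1885) = 6.0667 / 8.2327 = 0.7369
  r[V,V] = 1 (diagonal).

R is symmetric with unit diagonal. Assembling:

R = [[1, 0.7369],
 [0.7369, 1]]


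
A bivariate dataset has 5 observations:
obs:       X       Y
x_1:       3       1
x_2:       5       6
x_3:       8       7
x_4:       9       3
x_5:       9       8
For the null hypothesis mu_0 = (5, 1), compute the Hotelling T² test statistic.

Step 1 — sample mean vector:
  mean(X) = (3 + 5 + 8 + 9 + 9) / 5 = 34/5 = 6.8
  mean(Y) = (1 + 6 + 7 + 3 + 8) / 5 = 25/5 = 5
  x̄ = (6.8, 5),  deviation x̄ - mu_0 = (6.8, 5) - (5, 1) = (1.8, 4).

Step 2 — sample covariance matrix, S[i,j] = (1/(n-1)) · Σ_k (x_{k,i} - mean_i) · (x_{k,j} - mean_j), divisor n-1 = 4:
  S[X,X] = ((-3.8)·(-3.8) + (-1.8)·(-1.8) + (1.2)·(1.2) + (2.2)·(2.2) + (2.2)·(2.2)) / 4 = 28.8/4 = 7.2
  S[X,Y] = ((-3.8)·(-4) + (-1.8)·(1) + (1.2)·(2) + (2.2)·(-2) + (2.2)·(3)) / 4 = 18/4 = 4.5
  S[Y,Y] = ((-4)·(-4) + (1)·(1) + (2)·(2) + (-2)·(-2) + (3)·(3)) / 4 = 34/4 = 8.5
  S = [[7.2, 4.5],
 [4.5, 8.5]].

Step 3 — invert S. det(S) = 7.2·8.5 - (4.5)² = 40.95.
  S^{-1} = (1/det) · [[d, -b], [-b, a]] = [[0.2076, -0.1099],
 [-0.1099, 0.1758]].

Step 4 — quadratic form (x̄ - mu_0)^T · S^{-1} · (x̄ - mu_0):
  S^{-1} · (x̄ - mu_0) = (-0.0659, 0.5055),
  (x̄ - mu_0)^T · [...] = (1.8)·(-0.0659) + (4)·(0.5055) = 1.9033.

Step 5 — scale by n: T² = 5 · 1.9033 = 9.5165.

T² ≈ 9.5165


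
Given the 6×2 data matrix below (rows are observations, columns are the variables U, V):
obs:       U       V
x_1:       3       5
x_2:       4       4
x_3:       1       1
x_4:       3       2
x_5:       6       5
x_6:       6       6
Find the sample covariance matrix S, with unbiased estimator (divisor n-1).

Step 1 — column means:
  mean(U) = (3 + 4 + 1 + 3 + 6 + 6) / 6 = 23/6 = 3.8333
  mean(V) = (5 + 4 + 1 + 2 + 5 + 6) / 6 = 23/6 = 3.8333

Step 2 — sample covariance S[i,j] = (1/(n-1)) · Σ_k (x_{k,i} - mean_i) · (x_{k,j} - mean_j), with n-1 = 5.
  S[U,U] = ((-0.8333)·(-0.8333) + (0.1667)·(0.1667) + (-2.8333)·(-2.8333) + (-0.8333)·(-0.8333) + (2.1667)·(2.1667) + (2.1667)·(2.1667)) / 5 = 18.8333/5 = 3.7667
  S[U,V] = ((-0.8333)·(1.1667) + (0.1667)·(0.1667) + (-2.8333)·(-2.8333) + (-0.8333)·(-1.8333) + (2.1667)·(1.1667) + (2.1667)·(2.1667)) / 5 = 15.8333/5 = 3.1667
  S[V,V] = ((1.1667)·(1.1667) + (0.1667)·(0.1667) + (-2.8333)·(-2.8333) + (-1.8333)·(-1.8333) + (1.1667)·(1.1667) + (2.1667)·(2.1667)) / 5 = 18.8333/5 = 3.7667

S is symmetric (S[j,i] = S[i,j]). Assembling:

S = [[3.7667, 3.1667],
 [3.1667, 3.7667]]


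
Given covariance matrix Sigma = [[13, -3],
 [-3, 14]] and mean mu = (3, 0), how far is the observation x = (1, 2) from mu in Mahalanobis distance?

Step 1 — centre the observation: (x - mu) = (-2, 2).

Step 2 — invert Sigma. det(Sigma) = 13·14 - (-3)² = 173.
  Sigma^{-1} = (1/det) · [[d, -b], [-b, a]] = [[0.0809, 0.0173],
 [0.0173, 0.0751]].

Step 3 — form the quadratic (x - mu)^T · Sigma^{-1} · (x - mu):
  Sigma^{-1} · (x - mu) = (-0.1272, 0.1156).
  (x - mu)^T · [Sigma^{-1} · (x - mu)] = (-2)·(-0.1272) + (2)·(0.1156) = 0.4855.

Step 4 — take square root: d = √(0.4855) ≈ 0.6968.

d(x, mu) = √(0.4855) ≈ 0.6968


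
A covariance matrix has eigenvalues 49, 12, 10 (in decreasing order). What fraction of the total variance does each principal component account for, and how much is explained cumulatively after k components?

Step 1 — total variance = trace(Sigma) = Σ λ_i = 49 + 12 + 10 = 71.

Step 2 — fraction explained by component i = λ_i / Σ λ:
  PC1: 49/71 = 0.6901
  PC2: 12/71 = 0.169
  PC3: 10/71 = 0.1408

Step 3 — cumulative fraction after k components = (λ_1 + ... + λ_k) / Σ λ:
  k = 1: 49/71 = 0.6901
  k = 2: (49 + 12)/71 = 61/71 = 0.8592
  k = 3: (49 + 12 + 10)/71 = 71/71 = 1

Summary (fraction, with percent):

explained: PC1 0.6901 (69.01%), PC2 0.169 (16.9%), PC3 0.1408 (14.08%);  cumulative: 0.6901, 0.8592, 1


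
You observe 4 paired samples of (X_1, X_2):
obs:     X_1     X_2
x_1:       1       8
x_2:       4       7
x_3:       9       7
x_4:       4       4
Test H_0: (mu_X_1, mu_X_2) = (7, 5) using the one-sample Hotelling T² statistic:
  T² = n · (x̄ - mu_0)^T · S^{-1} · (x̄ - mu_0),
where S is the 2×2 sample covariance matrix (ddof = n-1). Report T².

Step 1 — sample mean vector:
  mean(X_1) = (1 + 4 + 9 + 4) / 4 = 18/4 = 4.5
  mean(X_2) = (8 + 7 + 7 + 4) / 4 = 26/4 = 6.5
  x̄ = (4.5, 6.5),  deviation x̄ - mu_0 = (4.5, 6.5) - (7, 5) = (-2.5, 1.5).

Step 2 — sample covariance matrix, S[i,j] = (1/(n-1)) · Σ_k (x_{k,i} - mean_i) · (x_{k,j} - mean_j), divisor n-1 = 3:
  S[X_1,X_1] = ((-3.5)·(-3.5) + (-0.5)·(-0.5) + (4.5)·(4.5) + (-0.5)·(-0.5)) / 3 = 33/3 = 11
  S[X_1,X_2] = ((-3.5)·(1.5) + (-0.5)·(0.5) + (4.5)·(0.5) + (-0.5)·(-2.5)) / 3 = -2/3 = -0.6667
  S[X_2,X_2] = ((1.5)·(1.5) + (0.5)·(0.5) + (0.5)·(0.5) + (-2.5)·(-2.5)) / 3 = 9/3 = 3
  S = [[11, -0.6667],
 [-0.6667, 3]].

Step 3 — invert S. det(S) = 11·3 - (-0.6667)² = 32.5556.
  S^{-1} = (1/det) · [[d, -b], [-b, a]] = [[0.0922, 0.0205],
 [0.0205, 0.3379]].

Step 4 — quadratic form (x̄ - mu_0)^T · S^{-1} · (x̄ - mu_0):
  S^{-1} · (x̄ - mu_0) = (-0.1997, 0.4556),
  (x̄ - mu_0)^T · [...] = (-2.5)·(-0.1997) + (1.5)·(0.4556) = 1.1826.

Step 5 — scale by n: T² = 4 · 1.1826 = 4.7304.

T² ≈ 4.7304


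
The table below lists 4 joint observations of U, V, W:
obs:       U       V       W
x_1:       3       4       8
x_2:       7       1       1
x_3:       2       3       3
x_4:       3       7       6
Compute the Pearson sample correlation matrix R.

Step 1 — column means:
  mean(U) = (3 + 7 + 2 + 3) / 4 = 15/4 = 3.75
  mean(V) = (4 + 1 + 3 + 7) / 4 = 15/4 = 3.75
  mean(W) = (8 + 1 + 3 + 6) / 4 = 18/4 = 4.5

Step 2 — sample variances and covariances s[i,j] = (1/(n-1)) · Σ_k (x_{k,i} - mean_i) · (x_{k,j} - mean_j), with n-1 = 3:
  s[U,U] = ((-0.75)·(-0.75) + (3.25)·(3.25) + (-1.75)·(-1.75) + (-0.75)·(-0.75)) / 3 = 14.75/3 = 4.9167
  s[U,V] = ((-0.75)·(0.25) + (3.25)·(-2.75) + (-1.75)·(-0.75) + (-0.75)·(3.25)) / 3 = -10.25/3 = -3.4167
  s[U,W] = ((-0.75)·(3.5) + (3.25)·(-3.5) + (-1.75)·(-1.5) + (-0.75)·(1.5)) / 3 = -12.5/3 = -4.1667
  s[V,V] = ((0.25)·(0.25) + (-2.75)·(-2.75) + (-0.75)·(-0.75) + (3.25)·(3.25)) / 3 = 18.75/3 = 6.25
  s[V,W] = ((0.25)·(3.5) + (-2.75)·(-3.5) + (-0.75)·(-1.5) + (3.25)·(1.5)) / 3 = 16.5/3 = 5.5
  s[W,W] = ((3.5)·(3.5) + (-3.5)·(-3.5) + (-1.5)·(-1.5) + (1.5)·(1.5)) / 3 = 29/3 = 9.6667
  Sample standard deviations s_i = √(s[i,i]):
  s(U) = √(4.9167) = 2.2174
  s(V) = √(6.25) = 2.5
  s(W) = √(9.6667) = 3.1091

Step 3 — r_{ij} = s_{ij} / (s_i · s_j):
  r[U,U] = 1 (diagonal).
  r[U,V] = -3.4167 / (2.2174 · 2.5) = -3.4167 / 5.5434 = -0.6163
  r[U,W] = -4.1667 / (2.2174 · 3.1091) = -4.1667 / 6.894 = -0.6044
  r[V,V] = 1 (diagonal).
  r[V,W] = 5.5 / (2.5 · 3.1091) = 5.5 / 7.7728 = 0.7076
  r[W,W] = 1 (diagonal).

R is symmetric with unit diagonal. Assembling:

R = [[1, -0.6163, -0.6044],
 [-0.6163, 1, 0.7076],
 [-0.6044, 0.7076, 1]]


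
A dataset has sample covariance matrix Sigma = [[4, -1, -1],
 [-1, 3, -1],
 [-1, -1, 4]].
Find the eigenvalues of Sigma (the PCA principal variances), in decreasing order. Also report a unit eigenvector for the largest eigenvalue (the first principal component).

Step 1 — characteristic polynomial p(λ) = det(λI - Sigma) = λ³ - tr·λ² + c_1·λ - det, where tr = trace, c_1 = sum of the principal 2×2 minors, det = det(Sigma):
  tr = 4 + 3 + 4 = 11,
  c_1 = (4·3 - (-1)²) + (4·4 - (-1)²) + (3·4 - (-1)²) = 11 + 15 + 11 = 37,
  det = 4·(3·4 - (-1)²) - (-1)·((-1)·4 - (-1)·(-1)) + (-1)·((-1)·(-1) - 3·(-1)) = 4·(11) - (-1)·(-5) + (-1)·(4) = 35.
  So p(λ) = λ³ - 11λ² + 37λ - 35.
Step 2 — look for an integer root (rational root theorem: any rational root is an integer divisor of 35). Testing λ = 5:
  p(5) = 125 - 275 + 185 - 35 = 0  ✓
  Dividing out (λ - 5): p(λ) = (λ - 5)(λ² - 6λ + 7).
Step 3 — remaining eigenvalues from the quadratic λ² - 6λ + 7 = 0:
  Δ = 6² - 4·7 = 36 - 28 = 8,  λ = (6 ± √8)/2 = (6 ± 2.8284)/2 ≈ 4.4142 or 1.5858.
  Sorted: λ_1 = 5,  λ_2 = 4.4142,  λ_3 = 1.5858  (check: sum = 11 = tr ✓).

Step 4 — unit eigenvector for λ_1 = 5: v spans the null space of (Sigma - λ_1 I), whose rows are
  r_1 = (-1, -1, -1),  r_2 = (-1, -2, -1),  r_3 = (-1, -1, -1).
  v is orthogonal to every row, so take v ∝ r_1 × r_2 = ((-1)·(-1) - (-1)·(-2), (-1)·(-1) - (-1)·(-1), (-1)·(-2) - (-1)·(-1)) = (-1, 0, 1).
  Rescale (multiply by -1 so the first nonzero entry is positive): u = (1, 0, -1).
  ||u|| = √((1)² + (0)² + (-1)²) = √(2) ≈ 1.4142,  v_1 = u/||u|| ≈ (0.7071, 0, -0.7071) (||v_1|| = 1).

λ_1 = 5,  λ_2 = 4.4142,  λ_3 = 1.5858;  v_1 ≈ (0.7071, 0, -0.7071)


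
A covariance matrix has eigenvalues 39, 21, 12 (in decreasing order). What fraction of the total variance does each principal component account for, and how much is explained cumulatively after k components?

Step 1 — total variance = trace(Sigma) = Σ λ_i = 39 + 21 + 12 = 72.

Step 2 — fraction explained by component i = λ_i / Σ λ:
  PC1: 39/72 = 0.5417
  PC2: 21/72 = 0.2917
  PC3: 12/72 = 0.1667

Step 3 — cumulative fraction after k components = (λ_1 + ... + λ_k) / Σ λ:
  k = 1: 39/72 = 0.5417
  k = 2: (39 + 21)/72 = 60/72 = 0.8333
  k = 3: (39 + 21 + 12)/72 = 72/72 = 1

Summary (fraction, with percent):

explained: PC1 0.5417 (54.17%), PC2 0.2917 (29.17%), PC3 0.1667 (16.67%);  cumulative: 0.5417, 0.8333, 1


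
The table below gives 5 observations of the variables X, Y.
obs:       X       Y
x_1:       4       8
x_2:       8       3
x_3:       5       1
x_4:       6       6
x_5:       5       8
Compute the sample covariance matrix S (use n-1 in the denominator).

Step 1 — column means:
  mean(X) = (4 + 8 + 5 + 6 + 5) / 5 = 28/5 = 5.6
  mean(Y) = (8 + 3 + 1 + 6 + 8) / 5 = 26/5 = 5.2

Step 2 — sample covariance S[i,j] = (1/(n-1)) · Σ_k (x_{k,i} - mean_i) · (x_{k,j} - mean_j), with n-1 = 4.
  S[X,X] = ((-1.6)·(-1.6) + (2.4)·(2.4) + (-0.6)·(-0.6) + (0.4)·(0.4) + (-0.6)·(-0.6)) / 4 = 9.2/4 = 2.3
  S[X,Y] = ((-1.6)·(2.8) + (2.4)·(-2.2) + (-0.6)·(-4.2) + (0.4)·(0.8) + (-0.6)·(2.8)) / 4 = -8.6/4 = -2.15
  S[Y,Y] = ((2.8)·(2.8) + (-2.2)·(-2.2) + (-4.2)·(-4.2) + (0.8)·(0.8) + (2.8)·(2.8)) / 4 = 38.8/4 = 9.7

S is symmetric (S[j,i] = S[i,j]). Assembling:

S = [[2.3, -2.15],
 [-2.15, 9.7]]


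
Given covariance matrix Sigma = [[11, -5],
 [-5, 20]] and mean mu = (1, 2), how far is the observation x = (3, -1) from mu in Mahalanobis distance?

Step 1 — centre the observation: (x - mu) = (2, -3).

Step 2 — invert Sigma. det(Sigma) = 11·20 - (-5)² = 195.
  Sigma^{-1} = (1/det) · [[d, -b], [-b, a]] = [[0.1026, 0.0256],
 [0.0256, 0.0564]].

Step 3 — form the quadratic (x - mu)^T · Sigma^{-1} · (x - mu):
  Sigma^{-1} · (x - mu) = (0.1282, -0.1179).
  (x - mu)^T · [Sigma^{-1} · (x - mu)] = (2)·(0.1282) + (-3)·(-0.1179) = 0.6103.

Step 4 — take square root: d = √(0.6103) ≈ 0.7812.

d(x, mu) = √(0.6103) ≈ 0.7812


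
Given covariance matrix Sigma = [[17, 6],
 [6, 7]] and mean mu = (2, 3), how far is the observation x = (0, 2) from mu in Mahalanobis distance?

Step 1 — centre the observation: (x - mu) = (-2, -1).

Step 2 — invert Sigma. det(Sigma) = 17·7 - (6)² = 83.
  Sigma^{-1} = (1/det) · [[d, -b], [-b, a]] = [[0.0843, -0.0723],
 [-0.0723, 0.2048]].

Step 3 — form the quadratic (x - mu)^T · Sigma^{-1} · (x - mu):
  Sigma^{-1} · (x - mu) = (-0.0964, -0.0602).
  (x - mu)^T · [Sigma^{-1} · (x - mu)] = (-2)·(-0.0964) + (-1)·(-0.0602) = 0.253.

Step 4 — take square root: d = √(0.253) ≈ 0.503.

d(x, mu) = √(0.253) ≈ 0.503


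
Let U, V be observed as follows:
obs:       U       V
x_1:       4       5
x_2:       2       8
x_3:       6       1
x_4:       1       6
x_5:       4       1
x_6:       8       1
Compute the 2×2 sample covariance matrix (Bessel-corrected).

Step 1 — column means:
  mean(U) = (4 + 2 + 6 + 1 + 4 + 8) / 6 = 25/6 = 4.1667
  mean(V) = (5 + 8 + 1 + 6 + 1 + 1) / 6 = 22/6 = 3.6667

Step 2 — sample covariance S[i,j] = (1/(n-1)) · Σ_k (x_{k,i} - mean_i) · (x_{k,j} - mean_j), with n-1 = 5.
  S[U,U] = ((-0.1667)·(-0.1667) + (-2.1667)·(-2.1667) + (1.8333)·(1.8333) + (-3.1667)·(-3.1667) + (-0.1667)·(-0.1667) + (3.8333)·(3.8333)) / 5 = 32.8333/5 = 6.5667
  S[U,V] = ((-0.1667)·(1.3333) + (-2.1667)·(4.3333) + (1.8333)·(-2.6667) + (-3.1667)·(2.3333) + (-0.1667)·(-2.6667) + (3.8333)·(-2.6667)) / 5 = -31.6667/5 = -6.3333
  S[V,V] = ((1.3333)·(1.3333) + (4.3333)·(4.3333) + (-2.6667)·(-2.6667) + (2.3333)·(2.3333) + (-2.6667)·(-2.6667) + (-2.6667)·(-2.6667)) / 5 = 47.3333/5 = 9.4667

S is symmetric (S[j,i] = S[i,j]). Assembling:

S = [[6.5667, -6.3333],
 [-6.3333, 9.4667]]


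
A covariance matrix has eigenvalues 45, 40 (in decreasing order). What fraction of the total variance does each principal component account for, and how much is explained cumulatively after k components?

Step 1 — total variance = trace(Sigma) = Σ λ_i = 45 + 40 = 85.

Step 2 — fraction explained by component i = λ_i / Σ λ:
  PC1: 45/85 = 0.5294
  PC2: 40/85 = 0.4706

Step 3 — cumulative fraction after k components = (λ_1 + ... + λ_k) / Σ λ:
  k = 1: 45/85 = 0.5294
  k = 2: (45 + 40)/85 = 85/85 = 1

Summary (fraction, with percent):

explained: PC1 0.5294 (52.94%), PC2 0.4706 (47.06%);  cumulative: 0.5294, 1


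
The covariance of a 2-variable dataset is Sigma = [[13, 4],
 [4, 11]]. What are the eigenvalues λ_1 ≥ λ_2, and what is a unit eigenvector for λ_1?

Step 1 — characteristic polynomial of 2×2 Sigma:
  det(Sigma - λI) = λ² - trace · λ + det = 0.
  trace = 13 + 11 = 24, det = 13·11 - (4)² = 127.
Step 2 — discriminant:
  Δ = trace² - 4·det = 576 - 508 = 68.
Step 3 — eigenvalues:
  λ = (trace ± √Δ)/2 = (24 ± 8.2462)/2,
  λ_1 = 16.1231,  λ_2 = 7.8769.

Step 4 — unit eigenvector for λ_1: solve (Sigma - λ_1 I)v = 0. First row:
  (13 - 16.1231)·v_x + (4)·v_y = 0, i.e. (-3.1231)·v_x + (4)·v_y = 0,
  so v ∝ (b, λ_1 - a) = (4, 3.1231) = u.
  ||u|| = √((4)² + (3.1231)²) = √(25.7538) ≈ 5.0748,
  v_1 = u/||u|| ≈ (0.7882, 0.6154) (||v_1|| = 1).

λ_1 = 16.1231,  λ_2 = 7.8769;  v_1 ≈ (0.7882, 0.6154)


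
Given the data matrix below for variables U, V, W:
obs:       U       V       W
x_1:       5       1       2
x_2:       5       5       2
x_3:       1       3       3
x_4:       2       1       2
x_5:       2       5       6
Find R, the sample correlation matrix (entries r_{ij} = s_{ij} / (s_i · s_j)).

Step 1 — column means:
  mean(U) = (5 + 5 + 1 + 2 + 2) / 5 = 15/5 = 3
  mean(V) = (1 + 5 + 3 + 1 + 5) / 5 = 15/5 = 3
  mean(W) = (2 + 2 + 3 + 2 + 6) / 5 = 15/5 = 3

Step 2 — sample variances and covariances s[i,j] = (1/(n-1)) · Σ_k (x_{k,i} - mean_i) · (x_{k,j} - mean_j), with n-1 = 4:
  s[U,U] = ((2)·(2) + (2)·(2) + (-2)·(-2) + (-1)·(-1) + (-1)·(-1)) / 4 = 14/4 = 3.5
  s[U,V] = ((2)·(-2) + (2)·(2) + (-2)·(0) + (-1)·(-2) + (-1)·(2)) / 4 = 0/4 = 0
  s[U,W] = ((2)·(-1) + (2)·(-1) + (-2)·(0) + (-1)·(-1) + (-1)·(3)) / 4 = -6/4 = -1.5
  s[V,V] = ((-2)·(-2) + (2)·(2) + (0)·(0) + (-2)·(-2) + (2)·(2)) / 4 = 16/4 = 4
  s[V,W] = ((-2)·(-1) + (2)·(-1) + (0)·(0) + (-2)·(-1) + (2)·(3)) / 4 = 8/4 = 2
  s[W,W] = ((-1)·(-1) + (-1)·(-1) + (0)·(0) + (-1)·(-1) + (3)·(3)) / 4 = 12/4 = 3
  Sample standard deviations s_i = √(s[i,i]):
  s(U) = √(3.5) = 1.8708
  s(V) = √(4) = 2
  s(W) = √(3) = 1.7321

Step 3 — r_{ij} = s_{ij} / (s_i · s_j):
  r[U,U] = 1 (diagonal).
  r[U,V] = 0 / (1.8708 · 2) = 0 / 3.7417 = 0
  r[U,W] = -1.5 / (1.8708 · 1.7321) = -1.5 / 3.2404 = -0.4629
  r[V,V] = 1 (diagonal).
  r[V,W] = 2 / (2 · 1.7321) = 2 / 3.4641 = 0.5774
  r[W,W] = 1 (diagonal).

R is symmetric with unit diagonal. Assembling:

R = [[1, 0, -0.4629],
 [0, 1, 0.5774],
 [-0.4629, 0.5774, 1]]


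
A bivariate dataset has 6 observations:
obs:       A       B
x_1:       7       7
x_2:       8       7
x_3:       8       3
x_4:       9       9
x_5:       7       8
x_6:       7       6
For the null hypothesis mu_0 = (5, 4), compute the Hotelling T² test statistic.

Step 1 — sample mean vector:
  mean(A) = (7 + 8 + 8 + 9 + 7 + 7) / 6 = 46/6 = 7.6667
  mean(B) = (7 + 7 + 3 + 9 + 8 + 6) / 6 = 40/6 = 6.6667
  x̄ = (7.6667, 6.6667),  deviation x̄ - mu_0 = (7.6667, 6.6667) - (5, 4) = (2.6667, 2.6667).

Step 2 — sample covariance matrix, S[i,j] = (1/(n-1)) · Σ_k (x_{k,i} - mean_i) · (x_{k,j} - mean_j), divisor n-1 = 5:
  S[A,A] = ((-0.6667)·(-0.6667) + (0.3333)·(0.3333) + (0.3333)·(0.3333) + (1.3333)·(1.3333) + (-0.6667)·(-0.6667) + (-0.6667)·(-0.6667)) / 5 = 3.3333/5 = 0.6667
  S[A,B] = ((-0.6667)·(0.3333) + (0.3333)·(0.3333) + (0.3333)·(-3.6667) + (1.3333)·(2.3333) + (-0.6667)·(1.3333) + (-0.6667)·(-0.6667)) / 5 = 1.3333/5 = 0.2667
  S[B,B] = ((0.3333)·(0.3333) + (0.3333)·(0.3333) + (-3.6667)·(-3.6667) + (2.3333)·(2.3333) + (1.3333)·(1.3333) + (-0.6667)·(-0.6667)) / 5 = 21.3333/5 = 4.2667
  S = [[0.6667, 0.2667],
 [0.2667, 4.2667]].

Step 3 — invert S. det(S) = 0.6667·4.2667 - (0.2667)² = 2.7733.
  S^{-1} = (1/det) · [[d, -b], [-b, a]] = [[1.5385, -0.0962],
 [-0.0962, 0.2404]].

Step 4 — quadratic form (x̄ - mu_0)^T · S^{-1} · (x̄ - mu_0):
  S^{-1} · (x̄ - mu_0) = (3.8462, 0.3846),
  (x̄ - mu_0)^T · [...] = (2.6667)·(3.8462) + (2.6667)·(0.3846) = 11.2821.

Step 5 — scale by n: T² = 6 · 11.2821 = 67.6923.

T² ≈ 67.6923


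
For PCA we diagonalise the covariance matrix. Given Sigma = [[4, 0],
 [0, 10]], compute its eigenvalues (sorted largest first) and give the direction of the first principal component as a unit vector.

Step 1 — characteristic polynomial of 2×2 Sigma:
  det(Sigma - λI) = λ² - trace · λ + det = 0.
  trace = 4 + 10 = 14, det = 4·10 - (0)² = 40.
Step 2 — discriminant:
  Δ = trace² - 4·det = 196 - 160 = 36.
Step 3 — eigenvalues:
  λ = (trace ± √Δ)/2 = (14 ± 6)/2,
  λ_1 = 10,  λ_2 = 4.

Step 4 — unit eigenvector for λ_1: Sigma is diagonal, so its eigenvectors are the coordinate axes. λ_1 = 10 is the diagonal entry on the second coordinate axis, hence
  v_1 = (0, 1) (||v_1|| = 1).

λ_1 = 10,  λ_2 = 4;  v_1 ≈ (0, 1)


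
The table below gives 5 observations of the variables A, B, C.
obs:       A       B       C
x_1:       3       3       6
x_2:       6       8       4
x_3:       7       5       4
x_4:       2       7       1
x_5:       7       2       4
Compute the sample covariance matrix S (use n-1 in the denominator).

Step 1 — column means:
  mean(A) = (3 + 6 + 7 + 2 + 7) / 5 = 25/5 = 5
  mean(B) = (3 + 8 + 5 + 7 + 2) / 5 = 25/5 = 5
  mean(C) = (6 + 4 + 4 + 1 + 4) / 5 = 19/5 = 3.8

Step 2 — sample covariance S[i,j] = (1/(n-1)) · Σ_k (x_{k,i} - mean_i) · (x_{k,j} - mean_j), with n-1 = 4.
  S[A,A] = ((-2)·(-2) + (1)·(1) + (2)·(2) + (-3)·(-3) + (2)·(2)) / 4 = 22/4 = 5.5
  S[A,B] = ((-2)·(-2) + (1)·(3) + (2)·(0) + (-3)·(2) + (2)·(-3)) / 4 = -5/4 = -1.25
  S[A,C] = ((-2)·(2.2) + (1)·(0.2) + (2)·(0.2) + (-3)·(-2.8) + (2)·(0.2)) / 4 = 5/4 = 1.25
  S[B,B] = ((-2)·(-2) + (3)·(3) + (0)·(0) + (2)·(2) + (-3)·(-3)) / 4 = 26/4 = 6.5
  S[B,C] = ((-2)·(2.2) + (3)·(0.2) + (0)·(0.2) + (2)·(-2.8) + (-3)·(0.2)) / 4 = -10/4 = -2.5
  S[C,C] = ((2.2)·(2.2) + (0.2)·(0.2) + (0.2)·(0.2) + (-2.8)·(-2.8) + (0.2)·(0.2)) / 4 = 12.8/4 = 3.2

S is symmetric (S[j,i] = S[i,j]). Assembling:

S = [[5.5, -1.25, 1.25],
 [-1.25, 6.5, -2.5],
 [1.25, -2.5, 3.2]]
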